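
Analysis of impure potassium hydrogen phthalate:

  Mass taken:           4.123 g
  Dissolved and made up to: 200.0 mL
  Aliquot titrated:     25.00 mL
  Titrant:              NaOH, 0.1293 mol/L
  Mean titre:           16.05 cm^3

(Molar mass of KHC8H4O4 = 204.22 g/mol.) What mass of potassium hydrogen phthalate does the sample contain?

3.390 g

KHC8H4O4 + NaOH → KNaC8H4O4 + H2O
n(NaOH) per titration = 0.01605 × 0.1293 = 2.075 × 10^-3 mol
n(KHC8H4O4) in each aliquot = 2.075 × 10^-3 mol (1:1 ratio)
n(KHC8H4O4) in the whole flask = 2.075 × 10^-3 × 200.0/25.00 = 0.01660 mol
mass of KHC8H4O4 = 0.01660 × 204.22 = 3.390 g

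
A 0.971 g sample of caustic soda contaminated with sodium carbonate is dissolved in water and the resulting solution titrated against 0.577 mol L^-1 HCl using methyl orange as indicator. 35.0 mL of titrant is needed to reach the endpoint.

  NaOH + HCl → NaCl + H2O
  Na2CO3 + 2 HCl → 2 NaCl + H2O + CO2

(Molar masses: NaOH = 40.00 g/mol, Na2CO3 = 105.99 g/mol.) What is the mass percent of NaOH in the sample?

n(HCl) = 0.0350 × 0.577 = 0.0202 mol
Let x = n(NaOH), y = n(Na2CO3).
Titrant: 1x + 2y = 0.0202;  mass: 40.00x + 105.99y = 0.971
Solving, x = 7.64 × 10^-3 mol, y = 6.28 × 10^-3 mol
mass of NaOH = 7.64 × 10^-3 × 40.00 = 0.305 g
% NaOH = 0.305 / 0.971 × 100 = 31.5 %

31.5 %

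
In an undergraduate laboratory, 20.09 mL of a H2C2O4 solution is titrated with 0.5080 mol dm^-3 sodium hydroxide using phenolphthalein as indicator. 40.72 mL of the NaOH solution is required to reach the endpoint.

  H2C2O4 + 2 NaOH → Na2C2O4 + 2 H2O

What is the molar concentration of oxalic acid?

n(NaOH) = 0.04072 L × 0.5080 mol/L = 0.02069 mol
From the 1:2 mole ratio, n(H2C2O4) = 1/2 × 0.02069 = 0.01034 mol
[H2C2O4] = 0.01034 mol / 0.02009 L = 0.5148 mol/L

0.5148 mol/L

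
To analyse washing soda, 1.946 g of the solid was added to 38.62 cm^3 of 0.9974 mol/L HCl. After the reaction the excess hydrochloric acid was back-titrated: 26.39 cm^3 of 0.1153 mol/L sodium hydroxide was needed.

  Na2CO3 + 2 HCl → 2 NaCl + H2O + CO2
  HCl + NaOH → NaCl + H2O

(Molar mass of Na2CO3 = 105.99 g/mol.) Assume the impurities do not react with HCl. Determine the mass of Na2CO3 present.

1.880 g

n(HCl) added = 0.03862 × 0.9974 = 0.03852 mol
n(NaOH) used in back-titration = 0.02639 × 0.1153 = 3.043 × 10^-3 mol
n(HCl) left over = 3.043 × 10^-3 mol (1:1 ratio)
n(HCl) consumed by analyte = 0.03852 − 3.043 × 10^-3 = 0.03548 mol
From the 1:2 ratio, n(Na2CO3) = 1/2 × 0.03548 = 0.01774 mol
mass of Na2CO3 = 0.01774 × 105.99 = 1.880 g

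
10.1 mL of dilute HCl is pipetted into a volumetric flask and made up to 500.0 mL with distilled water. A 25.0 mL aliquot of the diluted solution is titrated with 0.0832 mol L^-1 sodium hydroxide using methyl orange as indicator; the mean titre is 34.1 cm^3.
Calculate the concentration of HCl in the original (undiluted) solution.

5.62 mol/L

HCl + NaOH → NaCl + H2O
n(NaOH) = 0.0341 × 0.0832 = 2.84 × 10^-3 mol
n(HCl) in the aliquot = 2.84 × 10^-3 mol (1:1 ratio)
[HCl]_dilute = 2.84 × 10^-3 / 0.0250 = 0.113 mol/L
Dilution factor = 500.0 / 10.1 = 49.50
[HCl]_stock = 0.113 × 49.50 = 5.62 mol/L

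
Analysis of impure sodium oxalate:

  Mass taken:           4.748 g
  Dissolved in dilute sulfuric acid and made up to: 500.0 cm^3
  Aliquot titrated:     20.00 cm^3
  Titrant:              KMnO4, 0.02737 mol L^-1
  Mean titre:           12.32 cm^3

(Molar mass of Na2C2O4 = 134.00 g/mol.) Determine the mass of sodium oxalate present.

2.824 g

2 MnO4^- + 5 C2O4^2- + 16 H^+ → 2 Mn^2+ + 10 CO2 + 8 H2O
n(KMnO4) per titration = 0.01232 × 0.02737 = 3.372 × 10^-4 mol
From the 5:2 ratio, n(Na2C2O4) in each aliquot = 5/2 × 3.372 × 10^-4 = 8.430 × 10^-4 mol
n(Na2C2O4) in the whole flask = 8.430 × 10^-4 × 500.0/20.00 = 0.02107 mol
mass of Na2C2O4 = 0.02107 × 134.00 = 2.824 g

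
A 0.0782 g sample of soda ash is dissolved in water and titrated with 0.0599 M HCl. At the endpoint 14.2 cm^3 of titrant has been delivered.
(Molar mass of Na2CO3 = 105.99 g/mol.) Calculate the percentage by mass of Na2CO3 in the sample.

Na2CO3 + 2 HCl → 2 NaCl + H2O + CO2
n(HCl) = 0.0142 L × 0.0599 mol/L = 8.51 × 10^-4 mol
From the 1:2 ratio, n(Na2CO3) = 1/2 × 8.51 × 10^-4 = 4.25 × 10^-4 mol
mass of Na2CO3 = 4.25 × 10^-4 × 105.99 g/mol = 0.0451 g
% Na2CO3 = 0.0451 / 0.0782 × 100 = 57.6 %

57.6 %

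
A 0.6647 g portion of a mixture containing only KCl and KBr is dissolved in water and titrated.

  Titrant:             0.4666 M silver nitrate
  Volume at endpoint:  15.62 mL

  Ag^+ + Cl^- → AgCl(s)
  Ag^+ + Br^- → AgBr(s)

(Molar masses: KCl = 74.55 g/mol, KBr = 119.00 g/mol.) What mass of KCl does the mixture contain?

0.3398 g

n(AgNO3) = 0.01562 × 0.4666 = 7.288 × 10^-3 mol
Let x = n(KCl), y = n(KBr).
Titrant: 1x + 1y = 7.288 × 10^-3;  mass: 74.55x + 119.00y = 0.6647
Solving, x = 4.558 × 10^-3 mol, y = 2.730 × 10^-3 mol
mass of KCl = 4.558 × 10^-3 × 74.55 = 0.3398 g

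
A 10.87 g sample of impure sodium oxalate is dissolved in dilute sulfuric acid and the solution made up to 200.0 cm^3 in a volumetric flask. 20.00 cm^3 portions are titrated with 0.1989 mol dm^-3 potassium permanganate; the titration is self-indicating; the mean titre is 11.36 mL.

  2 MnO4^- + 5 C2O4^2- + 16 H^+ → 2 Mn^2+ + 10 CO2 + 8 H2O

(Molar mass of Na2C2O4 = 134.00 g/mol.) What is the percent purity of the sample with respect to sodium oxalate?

69.64 %

n(KMnO4) per titration = 0.01136 × 0.1989 = 2.260 × 10^-3 mol
From the 5:2 ratio, n(Na2C2O4) in each aliquot = 5/2 × 2.260 × 10^-3 = 5.649 × 10^-3 mol
n(Na2C2O4) in the whole flask = 5.649 × 10^-3 × 200.0/20.00 = 0.05649 mol
mass of Na2C2O4 = 0.05649 × 134.00 = 7.569 g
% Na2C2O4 = 7.569 / 10.87 × 100 = 69.64 %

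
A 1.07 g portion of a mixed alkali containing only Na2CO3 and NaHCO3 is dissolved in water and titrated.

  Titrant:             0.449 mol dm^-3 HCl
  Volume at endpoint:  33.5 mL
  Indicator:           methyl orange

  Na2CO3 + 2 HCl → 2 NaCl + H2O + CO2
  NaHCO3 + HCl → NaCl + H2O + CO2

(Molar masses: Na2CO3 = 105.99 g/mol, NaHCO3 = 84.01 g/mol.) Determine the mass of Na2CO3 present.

0.331 g

n(HCl) = 0.0335 × 0.449 = 0.0150 mol
Let x = n(Na2CO3), y = n(NaHCO3).
Titrant: 2x + 1y = 0.0150;  mass: 105.99x + 84.01y = 1.07
Solving, x = 3.12 × 10^-3 mol, y = 8.80 × 10^-3 mol
mass of Na2CO3 = 3.12 × 10^-3 × 105.99 = 0.331 g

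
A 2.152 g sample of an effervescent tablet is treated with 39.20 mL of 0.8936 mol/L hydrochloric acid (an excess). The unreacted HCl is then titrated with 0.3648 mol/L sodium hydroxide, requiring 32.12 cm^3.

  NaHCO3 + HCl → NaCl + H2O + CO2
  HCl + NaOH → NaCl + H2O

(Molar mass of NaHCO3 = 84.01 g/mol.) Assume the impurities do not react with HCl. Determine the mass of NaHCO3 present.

1.958 g

n(HCl) added = 0.03920 × 0.8936 = 0.03503 mol
n(NaOH) used in back-titration = 0.03212 × 0.3648 = 0.01172 mol
n(HCl) left over = 0.01172 mol (1:1 ratio)
n(HCl) consumed by analyte = 0.03503 − 0.01172 = 0.02331 mol
n(NaHCO3) = 0.02331 mol (1:1 ratio)
mass of NaHCO3 = 0.02331 × 84.01 = 1.958 g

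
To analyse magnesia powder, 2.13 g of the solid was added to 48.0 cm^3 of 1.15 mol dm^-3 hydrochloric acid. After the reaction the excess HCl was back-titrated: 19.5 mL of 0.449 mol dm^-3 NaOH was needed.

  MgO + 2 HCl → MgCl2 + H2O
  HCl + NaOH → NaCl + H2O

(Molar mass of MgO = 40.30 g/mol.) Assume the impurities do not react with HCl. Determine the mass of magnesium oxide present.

n(HCl) added = 0.0480 × 1.15 = 0.0552 mol
n(NaOH) used in back-titration = 0.0195 × 0.449 = 8.76 × 10^-3 mol
n(HCl) left over = 8.76 × 10^-3 mol (1:1 ratio)
n(HCl) consumed by analyte = 0.0552 − 8.76 × 10^-3 = 0.0464 mol
From the 1:2 ratio, n(MgO) = 1/2 × 0.0464 = 0.0232 mol
mass of MgO = 0.0232 × 40.30 = 0.936 g

0.936 g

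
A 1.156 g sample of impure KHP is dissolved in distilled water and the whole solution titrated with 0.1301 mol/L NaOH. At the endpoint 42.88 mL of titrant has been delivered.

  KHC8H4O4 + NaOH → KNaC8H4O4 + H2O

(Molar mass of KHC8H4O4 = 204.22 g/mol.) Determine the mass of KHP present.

n(NaOH) = 0.04288 L × 0.1301 mol/L = 5.579 × 10^-3 mol
n(KHC8H4O4) = 5.579 × 10^-3 mol (1:1 ratio)
mass of KHC8H4O4 = 5.579 × 10^-3 × 204.22 g/mol = 1.139 g

1.139 g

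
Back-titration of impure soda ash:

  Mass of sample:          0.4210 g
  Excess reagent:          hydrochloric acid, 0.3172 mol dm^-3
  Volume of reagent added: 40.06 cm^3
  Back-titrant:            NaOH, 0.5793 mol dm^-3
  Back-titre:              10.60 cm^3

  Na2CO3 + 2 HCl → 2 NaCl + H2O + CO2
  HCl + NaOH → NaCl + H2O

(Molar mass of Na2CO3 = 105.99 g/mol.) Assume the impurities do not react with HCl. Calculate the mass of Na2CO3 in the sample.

0.3480 g

n(HCl) added = 0.04006 × 0.3172 = 0.01271 mol
n(NaOH) used in back-titration = 0.01060 × 0.5793 = 6.141 × 10^-3 mol
n(HCl) left over = 6.141 × 10^-3 mol (1:1 ratio)
n(HCl) consumed by analyte = 0.01271 − 6.141 × 10^-3 = 6.566 × 10^-3 mol
From the 1:2 ratio, n(Na2CO3) = 1/2 × 6.566 × 10^-3 = 3.283 × 10^-3 mol
mass of Na2CO3 = 3.283 × 10^-3 × 105.99 = 0.3480 g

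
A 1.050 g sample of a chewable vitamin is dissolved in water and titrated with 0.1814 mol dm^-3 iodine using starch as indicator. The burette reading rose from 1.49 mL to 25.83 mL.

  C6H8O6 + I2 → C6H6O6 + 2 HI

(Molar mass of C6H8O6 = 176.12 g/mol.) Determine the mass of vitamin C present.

0.7776 g

n(I2) = 0.02434 L × 0.1814 mol/L = 4.415 × 10^-3 mol
n(C6H8O6) = 4.415 × 10^-3 mol (1:1 ratio)
mass of C6H8O6 = 4.415 × 10^-3 × 176.12 g/mol = 0.7776 g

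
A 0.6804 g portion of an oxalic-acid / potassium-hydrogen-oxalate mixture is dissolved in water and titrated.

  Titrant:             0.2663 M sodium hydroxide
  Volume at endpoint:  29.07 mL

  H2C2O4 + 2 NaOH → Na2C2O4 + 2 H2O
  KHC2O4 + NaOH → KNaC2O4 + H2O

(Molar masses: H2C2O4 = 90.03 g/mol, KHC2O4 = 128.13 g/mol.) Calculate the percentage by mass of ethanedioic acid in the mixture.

n(NaOH) = 0.02907 × 0.2663 = 7.741 × 10^-3 mol
Let x = n(H2C2O4), y = n(KHC2O4).
Titrant: 2x + 1y = 7.741 × 10^-3;  mass: 90.03x + 128.13y = 0.6804
Solving, x = 1.874 × 10^-3 mol, y = 3.994 × 10^-3 mol
mass of H2C2O4 = 1.874 × 10^-3 × 90.03 = 0.1687 g
% H2C2O4 = 0.1687 / 0.6804 × 100 = 24.80 %

24.80 %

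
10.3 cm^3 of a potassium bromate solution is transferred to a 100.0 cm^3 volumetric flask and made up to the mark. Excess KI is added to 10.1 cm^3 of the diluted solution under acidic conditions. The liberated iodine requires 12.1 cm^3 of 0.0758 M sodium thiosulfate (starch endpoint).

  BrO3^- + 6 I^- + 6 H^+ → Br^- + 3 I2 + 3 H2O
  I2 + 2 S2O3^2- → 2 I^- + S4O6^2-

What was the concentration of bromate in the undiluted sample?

n(S2O3^2-) = 0.0121 × 0.0758 = 9.17 × 10^-4 mol
n(I2) = n(S2O3^2-)/2 = 4.59 × 10^-4 mol
From the 1:3 ratio, n(BrO3^-) in the aliquot = 1/3 × 4.59 × 10^-4 = 1.53 × 10^-4 mol
[BrO3^-]_dilute = 1.53 × 10^-4 / 0.0101 = 0.0151 mol/L
[BrO3^-]_original = 0.0151 × 100.0/10.3 = 0.147 mol/L

0.147 M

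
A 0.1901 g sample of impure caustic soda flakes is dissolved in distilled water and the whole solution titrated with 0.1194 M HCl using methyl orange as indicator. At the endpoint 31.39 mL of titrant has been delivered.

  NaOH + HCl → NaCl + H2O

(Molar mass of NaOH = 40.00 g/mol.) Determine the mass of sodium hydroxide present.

n(HCl) = 0.03139 L × 0.1194 mol/L = 3.748 × 10^-3 mol
n(NaOH) = 3.748 × 10^-3 mol (1:1 ratio)
mass of NaOH = 3.748 × 10^-3 × 40.00 g/mol = 0.1499 g

0.1499 g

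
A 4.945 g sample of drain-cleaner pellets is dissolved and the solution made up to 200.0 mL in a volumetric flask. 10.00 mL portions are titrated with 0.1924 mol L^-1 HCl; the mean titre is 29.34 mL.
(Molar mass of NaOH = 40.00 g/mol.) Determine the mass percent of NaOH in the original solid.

NaOH + HCl → NaCl + H2O
n(HCl) per titration = 0.02934 × 0.1924 = 5.645 × 10^-3 mol
n(NaOH) in each aliquot = 5.645 × 10^-3 mol (1:1 ratio)
n(NaOH) in the whole flask = 5.645 × 10^-3 × 200.0/10.00 = 0.1129 mol
mass of NaOH = 0.1129 × 40.00 = 4.516 g
% NaOH = 4.516 / 4.945 × 100 = 91.32 %

91.32 %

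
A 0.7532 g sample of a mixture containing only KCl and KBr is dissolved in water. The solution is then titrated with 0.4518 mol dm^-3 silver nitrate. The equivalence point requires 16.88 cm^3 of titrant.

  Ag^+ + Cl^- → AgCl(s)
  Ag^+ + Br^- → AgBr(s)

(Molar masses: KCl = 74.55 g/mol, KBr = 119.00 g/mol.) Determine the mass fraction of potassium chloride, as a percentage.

34.37 %

n(AgNO3) = 0.01688 × 0.4518 = 7.626 × 10^-3 mol
Let x = n(KCl), y = n(KBr).
Titrant: 1x + 1y = 7.626 × 10^-3;  mass: 74.55x + 119.00y = 0.7532
Solving, x = 3.472 × 10^-3 mol, y = 4.154 × 10^-3 mol
mass of KCl = 3.472 × 10^-3 × 74.55 = 0.2589 g
% KCl = 0.2589 / 0.7532 × 100 = 34.37 %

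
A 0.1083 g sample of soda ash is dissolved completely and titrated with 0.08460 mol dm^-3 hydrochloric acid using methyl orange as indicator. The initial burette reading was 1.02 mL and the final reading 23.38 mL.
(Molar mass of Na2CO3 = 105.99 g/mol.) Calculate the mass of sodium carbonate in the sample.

0.1002 g

Na2CO3 + 2 HCl → 2 NaCl + H2O + CO2
n(HCl) = 0.02236 L × 0.08460 mol/L = 1.892 × 10^-3 mol
From the 1:2 ratio, n(Na2CO3) = 1/2 × 1.892 × 10^-3 = 9.458 × 10^-4 mol
mass of Na2CO3 = 9.458 × 10^-4 × 105.99 g/mol = 0.1002 g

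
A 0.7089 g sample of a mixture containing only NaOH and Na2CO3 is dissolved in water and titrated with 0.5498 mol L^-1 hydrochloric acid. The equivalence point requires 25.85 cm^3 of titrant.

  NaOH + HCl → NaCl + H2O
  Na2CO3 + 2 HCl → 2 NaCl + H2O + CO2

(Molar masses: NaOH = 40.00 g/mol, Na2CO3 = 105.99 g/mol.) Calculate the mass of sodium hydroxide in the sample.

0.1363 g

n(HCl) = 0.02585 × 0.5498 = 0.01421 mol
Let x = n(NaOH), y = n(Na2CO3).
Titrant: 1x + 2y = 0.01421;  mass: 40.00x + 105.99y = 0.7089
Solving, x = 3.408 × 10^-3 mol, y = 5.402 × 10^-3 mol
mass of NaOH = 3.408 × 10^-3 × 40.00 = 0.1363 g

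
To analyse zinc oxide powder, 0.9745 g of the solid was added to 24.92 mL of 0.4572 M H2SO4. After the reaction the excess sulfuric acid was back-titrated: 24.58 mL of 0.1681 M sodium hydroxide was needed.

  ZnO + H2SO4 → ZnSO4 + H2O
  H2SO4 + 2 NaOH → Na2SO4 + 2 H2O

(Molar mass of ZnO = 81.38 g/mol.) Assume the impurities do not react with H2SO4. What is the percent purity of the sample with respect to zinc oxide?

n(H2SO4) added = 0.02492 × 0.4572 = 0.01139 mol
n(NaOH) used in back-titration = 0.02458 × 0.1681 = 4.132 × 10^-3 mol
From the 1:2 ratio, n(H2SO4) left over = 1/2 × 4.132 × 10^-3 = 2.066 × 10^-3 mol
n(H2SO4) consumed by analyte = 0.01139 − 2.066 × 10^-3 = 9.327 × 10^-3 mol
n(ZnO) = 9.327 × 10^-3 mol (1:1 ratio)
mass of ZnO = 9.327 × 10^-3 × 81.38 = 0.7591 g
% ZnO = 0.7591 / 0.9745 × 100 = 77.89 %

77.89 %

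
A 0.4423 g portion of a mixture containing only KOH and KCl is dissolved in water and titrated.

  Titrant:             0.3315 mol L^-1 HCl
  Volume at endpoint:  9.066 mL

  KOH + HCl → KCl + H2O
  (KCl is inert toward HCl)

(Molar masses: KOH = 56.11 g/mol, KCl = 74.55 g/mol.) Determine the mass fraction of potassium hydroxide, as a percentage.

38.13 %

n(HCl) = 0.009066 × 0.3315 = 3.005 × 10^-3 mol
Let x = n(KOH), y = n(KCl).
Titrant: 1x = 3.005 × 10^-3;  mass: 56.11x + 74.55y = 0.4423
Solving, x = 3.005 × 10^-3 mol, y = 3.671 × 10^-3 mol
mass of KOH = 3.005 × 10^-3 × 56.11 = 0.1686 g
% KOH = 0.1686 / 0.4423 × 100 = 38.13 %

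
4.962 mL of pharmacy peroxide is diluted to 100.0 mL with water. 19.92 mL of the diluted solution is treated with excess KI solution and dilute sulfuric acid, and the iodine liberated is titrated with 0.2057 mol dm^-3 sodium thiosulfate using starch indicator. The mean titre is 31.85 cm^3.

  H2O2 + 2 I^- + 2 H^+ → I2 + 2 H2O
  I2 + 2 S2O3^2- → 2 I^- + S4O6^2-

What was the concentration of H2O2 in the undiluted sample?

3.314 mol/L

n(S2O3^2-) = 0.03185 × 0.2057 = 6.552 × 10^-3 mol
n(I2) = n(S2O3^2-)/2 = 3.276 × 10^-3 mol
n(H2O2) in the aliquot = 3.276 × 10^-3 mol (1:1 ratio)
[H2O2]_dilute = 3.276 × 10^-3 / 0.01992 = 0.1644 mol/L
[H2O2]_original = 0.1644 × 100.0/4.962 = 3.314 mol/L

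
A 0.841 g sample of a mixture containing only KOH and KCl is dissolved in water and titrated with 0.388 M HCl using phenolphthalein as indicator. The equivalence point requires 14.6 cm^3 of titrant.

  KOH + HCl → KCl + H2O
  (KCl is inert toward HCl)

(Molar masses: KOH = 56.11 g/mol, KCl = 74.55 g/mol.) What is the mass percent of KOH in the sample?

n(HCl) = 0.0146 × 0.388 = 5.66 × 10^-3 mol
Let x = n(KOH), y = n(KCl).
Titrant: 1x = 5.66 × 10^-3;  mass: 56.11x + 74.55y = 0.841
Solving, x = 5.66 × 10^-3 mol, y = 7.02 × 10^-3 mol
mass of KOH = 5.66 × 10^-3 × 56.11 = 0.318 g
% KOH = 0.318 / 0.841 × 100 = 37.8 %

37.8 %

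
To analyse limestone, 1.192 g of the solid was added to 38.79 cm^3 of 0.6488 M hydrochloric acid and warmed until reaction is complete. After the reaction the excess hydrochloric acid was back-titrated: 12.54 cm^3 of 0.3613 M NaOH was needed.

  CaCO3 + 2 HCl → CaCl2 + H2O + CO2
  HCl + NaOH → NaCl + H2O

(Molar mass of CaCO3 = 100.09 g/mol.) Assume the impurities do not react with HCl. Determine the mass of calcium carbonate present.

1.033 g

n(HCl) added = 0.03879 × 0.6488 = 0.02517 mol
n(NaOH) used in back-titration = 0.01254 × 0.3613 = 4.531 × 10^-3 mol
n(HCl) left over = 4.531 × 10^-3 mol (1:1 ratio)
n(HCl) consumed by analyte = 0.02517 − 4.531 × 10^-3 = 0.02064 mol
From the 1:2 ratio, n(CaCO3) = 1/2 × 0.02064 = 0.01032 mol
mass of CaCO3 = 0.01032 × 100.09 = 1.033 g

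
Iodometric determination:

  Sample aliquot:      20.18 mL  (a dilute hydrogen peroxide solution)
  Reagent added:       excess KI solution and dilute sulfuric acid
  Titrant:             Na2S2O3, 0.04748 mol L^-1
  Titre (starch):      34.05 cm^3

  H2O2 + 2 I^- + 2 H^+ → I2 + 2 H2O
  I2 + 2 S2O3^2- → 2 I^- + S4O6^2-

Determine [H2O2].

n(S2O3^2-) = 0.03405 × 0.04748 = 1.617 × 10^-3 mol
n(I2) = n(S2O3^2-)/2 = 8.083 × 10^-4 mol
n(H2O2) in the aliquot = 8.083 × 10^-4 mol (1:1 ratio)
[H2O2] = 8.083 × 10^-4 / 0.02018 = 0.04006 mol/L

0.04006 mol/L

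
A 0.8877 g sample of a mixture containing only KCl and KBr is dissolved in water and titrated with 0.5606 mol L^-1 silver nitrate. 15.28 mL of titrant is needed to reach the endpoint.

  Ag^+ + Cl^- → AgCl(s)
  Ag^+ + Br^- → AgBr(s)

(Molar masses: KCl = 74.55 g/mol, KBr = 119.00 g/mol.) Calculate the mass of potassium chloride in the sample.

n(AgNO3) = 0.01528 × 0.5606 = 8.566 × 10^-3 mol
Let x = n(KCl), y = n(KBr).
Titrant: 1x + 1y = 8.566 × 10^-3;  mass: 74.55x + 119.00y = 0.8877
Solving, x = 2.962 × 10^-3 mol, y = 5.604 × 10^-3 mol
mass of KCl = 2.962 × 10^-3 × 74.55 = 0.2208 g

0.2208 g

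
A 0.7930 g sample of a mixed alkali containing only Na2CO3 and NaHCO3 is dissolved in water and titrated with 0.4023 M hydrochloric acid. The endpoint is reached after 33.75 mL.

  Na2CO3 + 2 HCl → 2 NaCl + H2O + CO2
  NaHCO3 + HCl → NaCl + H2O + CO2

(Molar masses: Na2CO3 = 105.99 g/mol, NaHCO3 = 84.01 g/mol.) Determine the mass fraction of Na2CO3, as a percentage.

n(HCl) = 0.03375 × 0.4023 = 0.01358 mol
Let x = n(Na2CO3), y = n(NaHCO3).
Titrant: 2x + 1y = 0.01358;  mass: 105.99x + 84.01y = 0.7930
Solving, x = 5.605 × 10^-3 mol, y = 2.368 × 10^-3 mol
mass of Na2CO3 = 5.605 × 10^-3 × 105.99 = 0.5940 g
% Na2CO3 = 0.5940 / 0.7930 × 100 = 74.91 %

74.91 %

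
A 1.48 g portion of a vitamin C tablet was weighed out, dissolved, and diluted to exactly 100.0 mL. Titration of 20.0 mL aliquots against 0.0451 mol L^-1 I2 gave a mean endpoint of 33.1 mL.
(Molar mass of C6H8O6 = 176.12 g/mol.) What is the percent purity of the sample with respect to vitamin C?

88.8 %

C6H8O6 + I2 → C6H6O6 + 2 HI
n(I2) per titration = 0.0331 × 0.0451 = 1.49 × 10^-3 mol
n(C6H8O6) in each aliquot = 1.49 × 10^-3 mol (1:1 ratio)
n(C6H8O6) in the whole flask = 1.49 × 10^-3 × 100.0/20.0 = 7.46 × 10^-3 mol
mass of C6H8O6 = 7.46 × 10^-3 × 176.12 = 1.31 g
% C6H8O6 = 1.31 / 1.48 × 100 = 88.8 %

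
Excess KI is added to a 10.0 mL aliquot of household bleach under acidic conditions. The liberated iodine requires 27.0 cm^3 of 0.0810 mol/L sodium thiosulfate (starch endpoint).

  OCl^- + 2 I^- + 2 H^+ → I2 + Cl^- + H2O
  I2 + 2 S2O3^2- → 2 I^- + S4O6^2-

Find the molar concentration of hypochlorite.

0.109 mol/L

n(S2O3^2-) = 0.0270 × 0.0810 = 2.19 × 10^-3 mol
n(I2) = n(S2O3^2-)/2 = 1.09 × 10^-3 mol
n(OCl^-) in the aliquot = 1.09 × 10^-3 mol (1:1 ratio)
[OCl^-] = 1.09 × 10^-3 / 0.0100 = 0.109 mol/L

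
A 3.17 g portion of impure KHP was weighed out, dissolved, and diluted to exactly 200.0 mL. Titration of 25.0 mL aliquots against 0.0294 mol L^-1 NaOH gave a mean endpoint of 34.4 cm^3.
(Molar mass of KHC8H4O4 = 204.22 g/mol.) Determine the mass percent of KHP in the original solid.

52.1 %

KHC8H4O4 + NaOH → KNaC8H4O4 + H2O
n(NaOH) per titration = 0.0344 × 0.0294 = 1.01 × 10^-3 mol
n(KHC8H4O4) in each aliquot = 1.01 × 10^-3 mol (1:1 ratio)
n(KHC8H4O4) in the whole flask = 1.01 × 10^-3 × 200.0/25.0 = 8.09 × 10^-3 mol
mass of KHC8H4O4 = 8.09 × 10^-3 × 204.22 = 1.65 g
% KHC8H4O4 = 1.65 / 3.17 × 100 = 52.1 %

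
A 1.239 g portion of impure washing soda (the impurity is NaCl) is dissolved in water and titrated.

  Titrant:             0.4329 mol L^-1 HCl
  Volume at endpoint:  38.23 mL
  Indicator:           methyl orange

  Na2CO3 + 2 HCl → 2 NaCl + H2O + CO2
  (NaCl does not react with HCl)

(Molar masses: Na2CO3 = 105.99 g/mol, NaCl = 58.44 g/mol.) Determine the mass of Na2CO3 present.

0.8771 g

n(HCl) = 0.03823 × 0.4329 = 0.01655 mol
Let x = n(Na2CO3), y = n(NaCl).
Titrant: 2x = 0.01655;  mass: 105.99x + 58.44y = 1.239
Solving, x = 8.275 × 10^-3 mol, y = 6.193 × 10^-3 mol
mass of Na2CO3 = 8.275 × 10^-3 × 105.99 = 0.8771 g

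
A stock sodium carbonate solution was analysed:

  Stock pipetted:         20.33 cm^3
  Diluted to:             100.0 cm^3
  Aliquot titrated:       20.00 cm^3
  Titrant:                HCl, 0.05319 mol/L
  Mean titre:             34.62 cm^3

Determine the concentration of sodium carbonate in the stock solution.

Na2CO3 + 2 HCl → 2 NaCl + H2O + CO2
n(HCl) = 0.03462 × 0.05319 = 1.841 × 10^-3 mol
From the 1:2 ratio, n(Na2CO3) in the aliquot = 1/2 × 1.841 × 10^-3 = 9.207 × 10^-4 mol
[Na2CO3]_dilute = 9.207 × 10^-4 / 0.02000 = 0.04604 mol/L
Dilution factor = 100.0 / 20.33 = 4.919
[Na2CO3]_stock = 0.04604 × 4.919 = 0.2264 mol/L

0.2264 mol/L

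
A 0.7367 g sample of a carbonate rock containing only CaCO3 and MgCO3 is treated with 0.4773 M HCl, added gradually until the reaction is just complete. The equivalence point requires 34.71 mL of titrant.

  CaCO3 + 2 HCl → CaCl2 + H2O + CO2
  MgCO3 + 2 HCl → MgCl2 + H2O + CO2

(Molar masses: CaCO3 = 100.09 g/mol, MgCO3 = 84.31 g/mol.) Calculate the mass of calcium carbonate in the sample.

n(HCl) = 0.03471 × 0.4773 = 0.01657 mol
Let x = n(CaCO3), y = n(MgCO3).
Titrant: 2x + 2y = 0.01657;  mass: 100.09x + 84.31y = 0.7367
Solving, x = 2.428 × 10^-3 mol, y = 5.855 × 10^-3 mol
mass of CaCO3 = 2.428 × 10^-3 × 100.09 = 0.2430 g

0.2430 g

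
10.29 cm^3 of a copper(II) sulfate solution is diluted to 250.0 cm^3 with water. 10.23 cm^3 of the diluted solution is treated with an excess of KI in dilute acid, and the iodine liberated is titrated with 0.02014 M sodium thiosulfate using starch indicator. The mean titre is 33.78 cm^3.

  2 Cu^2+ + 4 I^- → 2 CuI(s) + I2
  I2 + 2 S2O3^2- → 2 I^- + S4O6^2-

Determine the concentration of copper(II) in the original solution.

n(S2O3^2-) = 0.03378 × 0.02014 = 6.803 × 10^-4 mol
n(I2) = n(S2O3^2-)/2 = 3.402 × 10^-4 mol
From the 2:1 ratio, n(Cu2+) in the aliquot = 2/1 × 3.402 × 10^-4 = 6.803 × 10^-4 mol
[Cu2+]_dilute = 6.803 × 10^-4 / 0.01023 = 0.06650 mol/L
[Cu2+]_original = 0.06650 × 250.0/10.29 = 1.616 mol/L

1.616 M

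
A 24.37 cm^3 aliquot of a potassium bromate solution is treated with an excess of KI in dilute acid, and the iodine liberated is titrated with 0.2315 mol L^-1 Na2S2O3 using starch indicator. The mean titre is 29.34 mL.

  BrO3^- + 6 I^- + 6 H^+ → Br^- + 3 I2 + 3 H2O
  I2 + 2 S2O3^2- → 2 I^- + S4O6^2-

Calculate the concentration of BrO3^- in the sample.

n(S2O3^2-) = 0.02934 × 0.2315 = 6.792 × 10^-3 mol
n(I2) = n(S2O3^2-)/2 = 3.396 × 10^-3 mol
From the 1:3 ratio, n(BrO3^-) in the aliquot = 1/3 × 3.396 × 10^-3 = 1.132 × 10^-3 mol
[BrO3^-] = 1.132 × 10^-3 / 0.02437 = 0.04645 mol/L

0.04645 mol/L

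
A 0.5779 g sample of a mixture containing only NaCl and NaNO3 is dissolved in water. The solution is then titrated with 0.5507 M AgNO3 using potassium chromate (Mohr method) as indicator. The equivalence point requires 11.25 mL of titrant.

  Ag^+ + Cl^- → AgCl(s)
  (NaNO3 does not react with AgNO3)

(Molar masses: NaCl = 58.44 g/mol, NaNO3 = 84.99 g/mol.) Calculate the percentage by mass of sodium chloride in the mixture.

62.65 %

n(AgNO3) = 0.01125 × 0.5507 = 6.195 × 10^-3 mol
Let x = n(NaCl), y = n(NaNO3).
Titrant: 1x = 6.195 × 10^-3;  mass: 58.44x + 84.99y = 0.5779
Solving, x = 6.195 × 10^-3 mol, y = 2.540 × 10^-3 mol
mass of NaCl = 6.195 × 10^-3 × 58.44 = 0.3621 g
% NaCl = 0.3621 / 0.5779 × 100 = 62.65 %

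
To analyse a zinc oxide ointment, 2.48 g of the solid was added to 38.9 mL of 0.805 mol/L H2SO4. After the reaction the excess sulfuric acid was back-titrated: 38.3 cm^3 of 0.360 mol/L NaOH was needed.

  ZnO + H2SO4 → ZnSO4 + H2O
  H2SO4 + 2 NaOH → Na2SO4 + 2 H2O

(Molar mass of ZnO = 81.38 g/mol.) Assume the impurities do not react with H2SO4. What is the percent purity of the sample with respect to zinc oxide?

n(H2SO4) added = 0.0389 × 0.805 = 0.0313 mol
n(NaOH) used in back-titration = 0.0383 × 0.360 = 0.0138 mol
From the 1:2 ratio, n(H2SO4) left over = 1/2 × 0.0138 = 6.89 × 10^-3 mol
n(H2SO4) consumed by analyte = 0.0313 − 6.89 × 10^-3 = 0.0244 mol
n(ZnO) = 0.0244 mol (1:1 ratio)
mass of ZnO = 0.0244 × 81.38 = 1.99 g
% ZnO = 1.99 / 2.48 × 100 = 80.1 %

80.1 %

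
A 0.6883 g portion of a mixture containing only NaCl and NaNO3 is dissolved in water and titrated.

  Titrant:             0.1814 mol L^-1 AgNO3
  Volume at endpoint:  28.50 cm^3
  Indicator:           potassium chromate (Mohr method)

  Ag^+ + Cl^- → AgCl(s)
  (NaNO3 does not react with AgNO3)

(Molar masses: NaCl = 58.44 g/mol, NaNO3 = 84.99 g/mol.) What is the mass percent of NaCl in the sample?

43.89 %

n(AgNO3) = 0.02850 × 0.1814 = 5.170 × 10^-3 mol
Let x = n(NaCl), y = n(NaNO3).
Titrant: 1x = 5.170 × 10^-3;  mass: 58.44x + 84.99y = 0.6883
Solving, x = 5.170 × 10^-3 mol, y = 4.544 × 10^-3 mol
mass of NaCl = 5.170 × 10^-3 × 58.44 = 0.3021 g
% NaCl = 0.3021 / 0.6883 × 100 = 43.89 %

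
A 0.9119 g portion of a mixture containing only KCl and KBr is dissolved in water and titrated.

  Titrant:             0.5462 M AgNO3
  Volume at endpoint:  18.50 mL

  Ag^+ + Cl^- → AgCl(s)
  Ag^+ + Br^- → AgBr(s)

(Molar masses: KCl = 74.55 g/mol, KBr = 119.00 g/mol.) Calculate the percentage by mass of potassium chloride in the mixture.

53.44 %

n(AgNO3) = 0.01850 × 0.5462 = 0.01010 mol
Let x = n(KCl), y = n(KBr).
Titrant: 1x + 1y = 0.01010;  mass: 74.55x + 119.00y = 0.9119
Solving, x = 6.537 × 10^-3 mol, y = 3.568 × 10^-3 mol
mass of KCl = 6.537 × 10^-3 × 74.55 = 0.4873 g
% KCl = 0.4873 / 0.9119 × 100 = 53.44 %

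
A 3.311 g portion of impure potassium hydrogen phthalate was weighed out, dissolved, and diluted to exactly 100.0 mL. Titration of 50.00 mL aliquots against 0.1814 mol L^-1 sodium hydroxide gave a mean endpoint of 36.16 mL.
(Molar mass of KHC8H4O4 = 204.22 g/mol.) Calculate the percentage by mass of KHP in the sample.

80.92 %

KHC8H4O4 + NaOH → KNaC8H4O4 + H2O
n(NaOH) per titration = 0.03616 × 0.1814 = 6.559 × 10^-3 mol
n(KHC8H4O4) in each aliquot = 6.559 × 10^-3 mol (1:1 ratio)
n(KHC8H4O4) in the whole flask = 6.559 × 10^-3 × 100.0/50.00 = 0.01312 mol
mass of KHC8H4O4 = 0.01312 × 204.22 = 2.679 g
% KHC8H4O4 = 2.679 / 3.311 × 100 = 80.92 %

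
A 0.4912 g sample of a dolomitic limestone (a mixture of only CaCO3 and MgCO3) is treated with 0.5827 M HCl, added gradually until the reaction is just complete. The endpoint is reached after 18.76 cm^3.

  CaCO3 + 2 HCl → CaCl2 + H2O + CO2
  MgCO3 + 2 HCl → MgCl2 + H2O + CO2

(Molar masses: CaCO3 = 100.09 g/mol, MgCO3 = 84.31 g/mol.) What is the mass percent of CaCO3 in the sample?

n(HCl) = 0.01876 × 0.5827 = 0.01093 mol
Let x = n(CaCO3), y = n(MgCO3).
Titrant: 2x + 2y = 0.01093;  mass: 100.09x + 84.31y = 0.4912
Solving, x = 1.926 × 10^-3 mol, y = 3.540 × 10^-3 mol
mass of CaCO3 = 1.926 × 10^-3 × 100.09 = 0.1927 g
% CaCO3 = 0.1927 / 0.4912 × 100 = 39.24 %

39.24 %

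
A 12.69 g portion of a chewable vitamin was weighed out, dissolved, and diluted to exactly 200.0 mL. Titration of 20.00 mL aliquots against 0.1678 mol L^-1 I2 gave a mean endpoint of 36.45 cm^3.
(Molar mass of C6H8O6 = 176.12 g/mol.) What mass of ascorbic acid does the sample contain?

C6H8O6 + I2 → C6H6O6 + 2 HI
n(I2) per titration = 0.03645 × 0.1678 = 6.116 × 10^-3 mol
n(C6H8O6) in each aliquot = 6.116 × 10^-3 mol (1:1 ratio)
n(C6H8O6) in the whole flask = 6.116 × 10^-3 × 200.0/20.00 = 0.06116 mol
mass of C6H8O6 = 0.06116 × 176.12 = 10.77 g

10.77 g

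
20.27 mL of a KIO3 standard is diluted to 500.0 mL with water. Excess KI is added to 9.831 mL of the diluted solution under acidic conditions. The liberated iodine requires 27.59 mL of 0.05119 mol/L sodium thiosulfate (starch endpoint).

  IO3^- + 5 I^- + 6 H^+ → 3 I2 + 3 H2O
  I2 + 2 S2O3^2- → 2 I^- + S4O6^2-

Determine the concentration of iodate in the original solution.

0.5906 mol/L

n(S2O3^2-) = 0.02759 × 0.05119 = 1.412 × 10^-3 mol
n(I2) = n(S2O3^2-)/2 = 7.062 × 10^-4 mol
From the 1:3 ratio, n(IO3^-) in the aliquot = 1/3 × 7.062 × 10^-4 = 2.354 × 10^-4 mol
[IO3^-]_dilute = 2.354 × 10^-4 / 0.009831 = 0.02394 mol/L
[IO3^-]_original = 0.02394 × 500.0/20.27 = 0.5906 mol/L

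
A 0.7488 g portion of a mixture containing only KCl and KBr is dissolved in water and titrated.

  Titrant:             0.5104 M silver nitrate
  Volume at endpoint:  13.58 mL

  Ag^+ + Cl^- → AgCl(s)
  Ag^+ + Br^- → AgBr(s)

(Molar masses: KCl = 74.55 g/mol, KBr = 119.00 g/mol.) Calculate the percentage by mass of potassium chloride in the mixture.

17.03 %

n(AgNO3) = 0.01358 × 0.5104 = 6.931 × 10^-3 mol
Let x = n(KCl), y = n(KBr).
Titrant: 1x + 1y = 6.931 × 10^-3;  mass: 74.55x + 119.00y = 0.7488
Solving, x = 1.710 × 10^-3 mol, y = 5.221 × 10^-3 mol
mass of KCl = 1.710 × 10^-3 × 74.55 = 0.1275 g
% KCl = 0.1275 / 0.7488 × 100 = 17.03 %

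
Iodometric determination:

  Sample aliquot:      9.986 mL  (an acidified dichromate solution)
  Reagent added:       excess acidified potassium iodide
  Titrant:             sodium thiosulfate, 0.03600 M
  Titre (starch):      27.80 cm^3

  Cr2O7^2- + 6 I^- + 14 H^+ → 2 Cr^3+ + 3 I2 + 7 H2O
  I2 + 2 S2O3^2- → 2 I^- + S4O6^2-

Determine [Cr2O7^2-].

0.01670 M

n(S2O3^2-) = 0.02780 × 0.03600 = 1.001 × 10^-3 mol
n(I2) = n(S2O3^2-)/2 = 5.004 × 10^-4 mol
From the 1:3 ratio, n(Cr2O7^2-) in the aliquot = 1/3 × 5.004 × 10^-4 = 1.668 × 10^-4 mol
[Cr2O7^2-] = 1.668 × 10^-4 / 0.009986 = 0.01670 mol/L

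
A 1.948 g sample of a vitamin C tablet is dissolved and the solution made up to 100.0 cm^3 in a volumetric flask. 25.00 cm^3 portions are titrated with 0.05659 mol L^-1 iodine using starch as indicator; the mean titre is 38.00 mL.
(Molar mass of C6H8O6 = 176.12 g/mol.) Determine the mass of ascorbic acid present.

1.515 g

C6H8O6 + I2 → C6H6O6 + 2 HI
n(I2) per titration = 0.03800 × 0.05659 = 2.150 × 10^-3 mol
n(C6H8O6) in each aliquot = 2.150 × 10^-3 mol (1:1 ratio)
n(C6H8O6) in the whole flask = 2.150 × 10^-3 × 100.0/25.00 = 8.602 × 10^-3 mol
mass of C6H8O6 = 8.602 × 10^-3 × 176.12 = 1.515 g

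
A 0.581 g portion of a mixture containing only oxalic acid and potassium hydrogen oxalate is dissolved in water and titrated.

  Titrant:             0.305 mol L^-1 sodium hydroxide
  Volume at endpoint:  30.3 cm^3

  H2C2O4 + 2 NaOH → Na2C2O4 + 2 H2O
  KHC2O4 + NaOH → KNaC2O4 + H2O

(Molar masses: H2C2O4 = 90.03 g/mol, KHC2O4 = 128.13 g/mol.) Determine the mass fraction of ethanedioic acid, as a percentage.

56.2 %

n(NaOH) = 0.0303 × 0.305 = 9.24 × 10^-3 mol
Let x = n(H2C2O4), y = n(KHC2O4).
Titrant: 2x + 1y = 9.24 × 10^-3;  mass: 90.03x + 128.13y = 0.581
Solving, x = 3.63 × 10^-3 mol, y = 1.99 × 10^-3 mol
mass of H2C2O4 = 3.63 × 10^-3 × 90.03 = 0.327 g
% H2C2O4 = 0.327 / 0.581 × 100 = 56.2 %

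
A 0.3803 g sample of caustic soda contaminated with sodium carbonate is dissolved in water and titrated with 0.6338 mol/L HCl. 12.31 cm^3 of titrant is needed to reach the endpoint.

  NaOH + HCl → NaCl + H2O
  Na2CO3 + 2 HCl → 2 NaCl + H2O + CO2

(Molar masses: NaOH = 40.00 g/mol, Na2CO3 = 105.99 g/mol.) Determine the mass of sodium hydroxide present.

0.1021 g

n(HCl) = 0.01231 × 0.6338 = 7.802 × 10^-3 mol
Let x = n(NaOH), y = n(Na2CO3).
Titrant: 1x + 2y = 7.802 × 10^-3;  mass: 40.00x + 105.99y = 0.3803
Solving, x = 2.553 × 10^-3 mol, y = 2.625 × 10^-3 mol
mass of NaOH = 2.553 × 10^-3 × 40.00 = 0.1021 g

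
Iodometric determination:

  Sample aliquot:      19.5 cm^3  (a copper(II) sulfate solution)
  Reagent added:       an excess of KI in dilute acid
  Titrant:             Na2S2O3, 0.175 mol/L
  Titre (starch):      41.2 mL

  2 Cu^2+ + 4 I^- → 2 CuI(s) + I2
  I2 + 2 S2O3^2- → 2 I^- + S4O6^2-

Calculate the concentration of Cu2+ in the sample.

0.370 mol/L

n(S2O3^2-) = 0.0412 × 0.175 = 7.21 × 10^-3 mol
n(I2) = n(S2O3^2-)/2 = 3.60 × 10^-3 mol
From the 2:1 ratio, n(Cu2+) in the aliquot = 2/1 × 3.60 × 10^-3 = 7.21 × 10^-3 mol
[Cu2+] = 7.21 × 10^-3 / 0.0195 = 0.370 mol/L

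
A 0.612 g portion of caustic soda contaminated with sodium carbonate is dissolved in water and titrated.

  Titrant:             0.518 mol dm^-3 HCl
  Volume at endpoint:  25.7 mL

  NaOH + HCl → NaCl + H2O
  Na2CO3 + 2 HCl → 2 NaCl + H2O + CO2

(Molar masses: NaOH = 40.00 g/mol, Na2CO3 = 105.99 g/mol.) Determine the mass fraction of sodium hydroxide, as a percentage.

47.0 %

n(HCl) = 0.0257 × 0.518 = 0.0133 mol
Let x = n(NaOH), y = n(Na2CO3).
Titrant: 1x + 2y = 0.0133;  mass: 40.00x + 105.99y = 0.612
Solving, x = 7.20 × 10^-3 mol, y = 3.06 × 10^-3 mol
mass of NaOH = 7.20 × 10^-3 × 40.00 = 0.288 g
% NaOH = 0.288 / 0.612 × 100 = 47.0 %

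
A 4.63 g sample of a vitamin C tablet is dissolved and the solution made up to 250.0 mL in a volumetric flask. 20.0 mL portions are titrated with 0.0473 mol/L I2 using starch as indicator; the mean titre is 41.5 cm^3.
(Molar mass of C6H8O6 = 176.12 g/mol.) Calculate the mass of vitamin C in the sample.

C6H8O6 + I2 → C6H6O6 + 2 HI
n(I2) per titration = 0.0415 × 0.0473 = 1.96 × 10^-3 mol
n(C6H8O6) in each aliquot = 1.96 × 10^-3 mol (1:1 ratio)
n(C6H8O6) in the whole flask = 1.96 × 10^-3 × 250.0/20.0 = 0.0245 mol
mass of C6H8O6 = 0.0245 × 176.12 = 4.32 g

4.32 g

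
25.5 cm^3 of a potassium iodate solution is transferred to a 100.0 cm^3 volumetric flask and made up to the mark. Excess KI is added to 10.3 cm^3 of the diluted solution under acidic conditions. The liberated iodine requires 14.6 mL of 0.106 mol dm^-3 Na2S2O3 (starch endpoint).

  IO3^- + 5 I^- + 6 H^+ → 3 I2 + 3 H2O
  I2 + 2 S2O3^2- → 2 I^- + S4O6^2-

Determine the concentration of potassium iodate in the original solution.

n(S2O3^2-) = 0.0146 × 0.106 = 1.55 × 10^-3 mol
n(I2) = n(S2O3^2-)/2 = 7.74 × 10^-4 mol
From the 1:3 ratio, n(IO3^-) in the aliquot = 1/3 × 7.74 × 10^-4 = 2.58 × 10^-4 mol
[IO3^-]_dilute = 2.58 × 10^-4 / 0.0103 = 0.0250 mol/L
[IO3^-]_original = 0.0250 × 100.0/25.5 = 0.0982 mol/L

0.0982 mol/L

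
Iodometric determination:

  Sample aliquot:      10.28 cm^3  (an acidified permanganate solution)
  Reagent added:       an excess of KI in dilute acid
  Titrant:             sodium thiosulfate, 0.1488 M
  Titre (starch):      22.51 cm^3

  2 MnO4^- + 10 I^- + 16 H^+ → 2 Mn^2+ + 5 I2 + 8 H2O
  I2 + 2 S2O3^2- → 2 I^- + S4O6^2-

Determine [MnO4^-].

0.06517 M

n(S2O3^2-) = 0.02251 × 0.1488 = 3.349 × 10^-3 mol
n(I2) = n(S2O3^2-)/2 = 1.675 × 10^-3 mol
From the 2:5 ratio, n(MnO4^-) in the aliquot = 2/5 × 1.675 × 10^-3 = 6.699 × 10^-4 mol
[MnO4^-] = 6.699 × 10^-4 / 0.01028 = 0.06517 mol/L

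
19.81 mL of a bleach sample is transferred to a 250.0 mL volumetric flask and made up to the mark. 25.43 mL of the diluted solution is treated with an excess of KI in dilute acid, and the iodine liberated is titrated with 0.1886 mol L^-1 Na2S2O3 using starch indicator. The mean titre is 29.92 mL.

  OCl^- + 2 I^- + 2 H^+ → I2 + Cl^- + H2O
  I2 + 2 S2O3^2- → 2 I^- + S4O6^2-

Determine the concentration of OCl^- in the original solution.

1.400 mol/L

n(S2O3^2-) = 0.02992 × 0.1886 = 5.643 × 10^-3 mol
n(I2) = n(S2O3^2-)/2 = 2.821 × 10^-3 mol
n(OCl^-) in the aliquot = 2.821 × 10^-3 mol (1:1 ratio)
[OCl^-]_dilute = 2.821 × 10^-3 / 0.02543 = 0.1109 mol/L
[OCl^-]_original = 0.1109 × 250.0/19.81 = 1.400 mol/L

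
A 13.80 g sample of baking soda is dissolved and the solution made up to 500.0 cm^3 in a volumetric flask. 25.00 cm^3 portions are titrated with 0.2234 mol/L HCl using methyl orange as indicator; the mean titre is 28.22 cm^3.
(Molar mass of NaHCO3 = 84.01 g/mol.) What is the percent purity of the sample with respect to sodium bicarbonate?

76.76 %

NaHCO3 + HCl → NaCl + H2O + CO2
n(HCl) per titration = 0.02822 × 0.2234 = 6.304 × 10^-3 mol
n(NaHCO3) in each aliquot = 6.304 × 10^-3 mol (1:1 ratio)
n(NaHCO3) in the whole flask = 6.304 × 10^-3 × 500.0/25.00 = 0.1261 mol
mass of NaHCO3 = 0.1261 × 84.01 = 10.59 g
% NaHCO3 = 10.59 / 13.80 × 100 = 76.76 %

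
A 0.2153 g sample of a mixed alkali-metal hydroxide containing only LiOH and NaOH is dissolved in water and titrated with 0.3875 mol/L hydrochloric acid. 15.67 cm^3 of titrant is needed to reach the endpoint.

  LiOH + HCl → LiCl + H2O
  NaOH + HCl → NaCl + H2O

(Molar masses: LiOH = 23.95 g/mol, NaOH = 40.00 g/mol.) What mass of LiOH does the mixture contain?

n(HCl) = 0.01567 × 0.3875 = 6.072 × 10^-3 mol
Let x = n(LiOH), y = n(NaOH).
Titrant: 1x + 1y = 6.072 × 10^-3;  mass: 23.95x + 40.00y = 0.2153
Solving, x = 1.719 × 10^-3 mol, y = 4.353 × 10^-3 mol
mass of LiOH = 1.719 × 10^-3 × 23.95 = 0.04116 g

0.04116 g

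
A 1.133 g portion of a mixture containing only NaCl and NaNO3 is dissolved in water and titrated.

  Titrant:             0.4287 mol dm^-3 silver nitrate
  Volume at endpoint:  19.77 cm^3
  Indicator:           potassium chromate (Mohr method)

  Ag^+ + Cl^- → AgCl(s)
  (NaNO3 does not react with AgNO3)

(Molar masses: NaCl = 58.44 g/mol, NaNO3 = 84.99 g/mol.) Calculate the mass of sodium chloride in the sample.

n(AgNO3) = 0.01977 × 0.4287 = 8.475 × 10^-3 mol
Let x = n(NaCl), y = n(NaNO3).
Titrant: 1x = 8.475 × 10^-3;  mass: 58.44x + 84.99y = 1.133
Solving, x = 8.475 × 10^-3 mol, y = 7.503 × 10^-3 mol
mass of NaCl = 8.475 × 10^-3 × 58.44 = 0.4953 g

0.4953 g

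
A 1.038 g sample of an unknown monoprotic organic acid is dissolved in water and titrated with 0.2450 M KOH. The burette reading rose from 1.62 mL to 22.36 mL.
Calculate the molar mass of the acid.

n(KOH) = 0.02074 L × 0.2450 mol/L = 5.081 × 10^-3 mol
n(HA) = 5.081 × 10^-3 mol (1:1 ratio)
M = m / n = 1.038 g / 5.081 × 10^-3 mol = 204.3 g/mol

204.3 g/mol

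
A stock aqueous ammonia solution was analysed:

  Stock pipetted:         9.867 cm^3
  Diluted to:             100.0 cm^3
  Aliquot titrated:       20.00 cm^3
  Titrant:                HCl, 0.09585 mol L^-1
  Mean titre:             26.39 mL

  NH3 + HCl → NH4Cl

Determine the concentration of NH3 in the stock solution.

n(HCl) = 0.02639 × 0.09585 = 2.529 × 10^-3 mol
n(NH3) in the aliquot = 2.529 × 10^-3 mol (1:1 ratio)
[NH3]_dilute = 2.529 × 10^-3 / 0.02000 = 0.1265 mol/L
Dilution factor = 100.0 / 9.867 = 10.13
[NH3]_stock = 0.1265 × 10.13 = 1.282 mol/L

1.282 mol/L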